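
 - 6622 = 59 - 6681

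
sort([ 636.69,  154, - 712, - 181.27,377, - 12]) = [ - 712, - 181.27 , - 12, 154,377, 636.69]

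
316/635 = 316/635 = 0.50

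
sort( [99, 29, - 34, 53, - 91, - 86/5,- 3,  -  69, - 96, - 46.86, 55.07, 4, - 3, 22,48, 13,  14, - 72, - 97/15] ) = [ - 96,-91, - 72, - 69,- 46.86, - 34,-86/5, - 97/15, - 3, - 3, 4,  13, 14,22,  29,48, 53, 55.07, 99]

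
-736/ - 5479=736/5479 = 0.13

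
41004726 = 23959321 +17045405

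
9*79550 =715950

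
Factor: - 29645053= - 29645053^1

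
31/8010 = 31/8010 = 0.00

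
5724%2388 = 948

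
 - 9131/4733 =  - 2 + 335/4733 = - 1.93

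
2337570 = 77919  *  30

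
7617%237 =33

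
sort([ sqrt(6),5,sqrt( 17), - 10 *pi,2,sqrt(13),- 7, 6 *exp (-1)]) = [ - 10*pi, - 7,2,6*exp( - 1), sqrt(6), sqrt (13), sqrt(17), 5]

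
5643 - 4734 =909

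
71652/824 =86 + 197/206 = 86.96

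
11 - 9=2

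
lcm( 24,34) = 408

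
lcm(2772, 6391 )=230076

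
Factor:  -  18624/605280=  - 2^1 *5^( - 1 )*13^( - 1) = -2/65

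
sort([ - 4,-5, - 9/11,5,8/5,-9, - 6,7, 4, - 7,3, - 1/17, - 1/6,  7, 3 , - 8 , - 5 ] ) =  [ - 9,-8 , - 7, - 6, - 5,  -  5, - 4 ,- 9/11,-1/6, - 1/17,8/5 , 3 , 3,4,5,7, 7] 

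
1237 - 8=1229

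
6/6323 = 6/6323 = 0.00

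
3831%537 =72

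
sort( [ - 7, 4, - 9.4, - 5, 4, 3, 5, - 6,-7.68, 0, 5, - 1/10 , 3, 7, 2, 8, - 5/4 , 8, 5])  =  [ - 9.4, - 7.68, - 7, -6, - 5, - 5/4 ,  -  1/10, 0, 2,  3, 3, 4, 4, 5,5, 5, 7, 8,8 ] 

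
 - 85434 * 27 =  - 2306718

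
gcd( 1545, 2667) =3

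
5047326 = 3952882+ 1094444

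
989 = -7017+8006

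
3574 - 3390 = 184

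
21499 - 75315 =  - 53816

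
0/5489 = 0  =  0.00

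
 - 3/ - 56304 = 1/18768 = 0.00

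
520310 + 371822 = 892132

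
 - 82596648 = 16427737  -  99024385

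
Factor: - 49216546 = - 2^1 * 163^1*223^1 * 677^1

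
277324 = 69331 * 4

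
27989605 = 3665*7637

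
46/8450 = 23/4225 = 0.01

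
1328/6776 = 166/847 = 0.20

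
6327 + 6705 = 13032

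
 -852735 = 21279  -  874014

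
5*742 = 3710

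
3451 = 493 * 7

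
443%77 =58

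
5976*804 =4804704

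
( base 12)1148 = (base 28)2CO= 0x788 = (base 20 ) 4g8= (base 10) 1928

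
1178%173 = 140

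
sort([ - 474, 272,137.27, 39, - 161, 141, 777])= [ - 474,- 161, 39 , 137.27, 141, 272, 777] 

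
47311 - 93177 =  - 45866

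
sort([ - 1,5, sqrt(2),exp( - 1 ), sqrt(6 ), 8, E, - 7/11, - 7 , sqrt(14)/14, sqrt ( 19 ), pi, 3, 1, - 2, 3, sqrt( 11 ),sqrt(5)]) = [ - 7,  -  2, - 1,-7/11, sqrt(14 ) /14, exp( - 1 ) , 1,sqrt(2),  sqrt( 5),sqrt( 6 ), E, 3,3,pi,sqrt(11),sqrt(19), 5, 8]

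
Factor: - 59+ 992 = 933 = 3^1*311^1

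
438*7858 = 3441804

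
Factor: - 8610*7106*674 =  - 41237112840 = -  2^3*3^1*5^1*7^1*11^1*17^1*19^1*41^1 * 337^1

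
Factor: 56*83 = 2^3*7^1*83^1 = 4648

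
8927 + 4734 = 13661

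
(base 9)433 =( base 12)256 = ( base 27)D3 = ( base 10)354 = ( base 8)542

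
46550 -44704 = 1846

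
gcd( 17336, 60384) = 8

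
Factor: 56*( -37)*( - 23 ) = 2^3*7^1*23^1*37^1= 47656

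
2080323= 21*99063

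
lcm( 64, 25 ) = 1600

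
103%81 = 22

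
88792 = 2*44396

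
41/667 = 41/667 = 0.06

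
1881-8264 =- 6383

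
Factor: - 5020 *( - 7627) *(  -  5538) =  - 2^3*3^1*5^1*13^1 * 29^1*71^1*251^1*263^1 = - 212036396520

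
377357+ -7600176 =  - 7222819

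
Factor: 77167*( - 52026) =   -  2^1*3^1 *13^1 * 23^1 *29^1 * 77167^1 = - 4014690342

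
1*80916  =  80916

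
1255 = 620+635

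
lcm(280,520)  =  3640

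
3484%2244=1240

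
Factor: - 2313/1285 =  - 3^2*5^ ( - 1) = - 9/5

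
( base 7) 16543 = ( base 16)127F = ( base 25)7ea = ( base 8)11177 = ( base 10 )4735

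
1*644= 644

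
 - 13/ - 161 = 13/161=0.08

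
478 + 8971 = 9449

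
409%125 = 34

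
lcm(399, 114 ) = 798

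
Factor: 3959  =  37^1 * 107^1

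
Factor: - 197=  - 197^1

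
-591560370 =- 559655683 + -31904687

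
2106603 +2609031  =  4715634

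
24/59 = 24/59 = 0.41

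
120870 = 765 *158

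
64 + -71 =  -7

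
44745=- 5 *( -8949) 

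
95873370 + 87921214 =183794584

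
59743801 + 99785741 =159529542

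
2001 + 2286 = 4287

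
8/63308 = 2/15827  =  0.00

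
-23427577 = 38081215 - 61508792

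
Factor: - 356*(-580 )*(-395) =  -  2^4*5^2*29^1 * 79^1*89^1 = -81559600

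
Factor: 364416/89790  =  832/205= 2^6 * 5^( - 1 )*13^1*41^ ( - 1)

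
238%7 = 0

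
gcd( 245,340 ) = 5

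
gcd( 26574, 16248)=6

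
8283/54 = 2761/18 = 153.39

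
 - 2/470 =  -1+234/235 = - 0.00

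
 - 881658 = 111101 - 992759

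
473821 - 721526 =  - 247705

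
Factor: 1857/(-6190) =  - 3/10=- 2^( - 1) *3^1  *5^( - 1)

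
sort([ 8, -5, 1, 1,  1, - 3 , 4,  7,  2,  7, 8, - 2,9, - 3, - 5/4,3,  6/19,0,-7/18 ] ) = [ - 5, - 3, - 3, - 2, -5/4, -7/18, 0, 6/19, 1, 1,  1, 2, 3,  4, 7,  7, 8,8, 9]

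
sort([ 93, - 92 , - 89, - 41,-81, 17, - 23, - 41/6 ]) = [ - 92, - 89, - 81, -41,-23, - 41/6, 17,93]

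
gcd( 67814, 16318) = 82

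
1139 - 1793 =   -  654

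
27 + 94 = 121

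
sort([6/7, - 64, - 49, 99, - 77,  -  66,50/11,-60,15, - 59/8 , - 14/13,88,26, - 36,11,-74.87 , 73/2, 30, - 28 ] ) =[ - 77,- 74.87, - 66, - 64,-60, - 49, - 36,- 28, - 59/8,- 14/13, 6/7,50/11, 11, 15,26, 30,73/2 , 88, 99 ]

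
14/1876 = 1/134=0.01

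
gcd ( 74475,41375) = 8275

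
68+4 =72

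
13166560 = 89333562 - 76167002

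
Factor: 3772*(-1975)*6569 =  - 2^2*5^2 * 23^1*41^1*79^1*6569^1  =  - 48937079300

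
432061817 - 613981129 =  - 181919312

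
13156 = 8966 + 4190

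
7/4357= 7/4357=0.00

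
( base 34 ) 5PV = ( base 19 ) I8B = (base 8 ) 15005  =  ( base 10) 6661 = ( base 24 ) bdd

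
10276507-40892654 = - 30616147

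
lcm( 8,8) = 8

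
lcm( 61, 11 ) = 671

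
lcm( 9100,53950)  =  755300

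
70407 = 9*7823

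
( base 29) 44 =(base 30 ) 40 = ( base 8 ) 170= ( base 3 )11110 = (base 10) 120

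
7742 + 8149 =15891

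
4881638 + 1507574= 6389212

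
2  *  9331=18662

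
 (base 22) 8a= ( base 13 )114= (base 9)226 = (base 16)ba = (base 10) 186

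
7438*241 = 1792558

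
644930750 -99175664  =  545755086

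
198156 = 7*28308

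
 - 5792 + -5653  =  - 11445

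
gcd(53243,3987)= 1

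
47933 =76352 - 28419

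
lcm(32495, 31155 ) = 3022035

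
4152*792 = 3288384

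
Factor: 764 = 2^2*191^1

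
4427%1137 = 1016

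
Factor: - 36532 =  - 2^2*9133^1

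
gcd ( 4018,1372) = 98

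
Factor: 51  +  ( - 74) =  - 23 = - 23^1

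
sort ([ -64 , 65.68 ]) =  [ - 64 , 65.68 ] 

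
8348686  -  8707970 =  - 359284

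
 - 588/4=-147 = - 147.00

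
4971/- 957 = -6 + 257/319 = - 5.19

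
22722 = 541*42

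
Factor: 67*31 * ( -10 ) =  - 2^1 * 5^1*31^1 * 67^1= -20770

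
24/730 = 12/365 = 0.03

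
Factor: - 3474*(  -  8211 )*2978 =2^2*3^3*7^1*17^1*  23^1*193^1 *1489^1 =84947491692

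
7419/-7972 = -1+ 553/7972=-0.93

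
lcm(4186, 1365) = 62790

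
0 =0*8774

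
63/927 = 7/103=0.07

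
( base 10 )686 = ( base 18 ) 222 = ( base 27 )PB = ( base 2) 1010101110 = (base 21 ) 1BE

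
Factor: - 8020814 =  - 2^1*59^1*101^1 * 673^1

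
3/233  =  3/233 = 0.01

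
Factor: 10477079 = 43^1*167^1*1459^1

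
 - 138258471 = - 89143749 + - 49114722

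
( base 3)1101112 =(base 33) UN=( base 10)1013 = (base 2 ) 1111110101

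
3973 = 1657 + 2316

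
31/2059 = 31/2059  =  0.02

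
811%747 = 64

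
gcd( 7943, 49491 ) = 611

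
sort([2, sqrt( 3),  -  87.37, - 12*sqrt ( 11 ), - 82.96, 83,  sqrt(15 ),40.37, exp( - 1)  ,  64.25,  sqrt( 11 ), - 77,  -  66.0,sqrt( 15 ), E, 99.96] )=[-87.37, - 82.96,- 77, - 66.0, -12 * sqrt( 11 ) , exp( - 1),sqrt ( 3),2, E,  sqrt(11), sqrt( 15 ), sqrt(15 ),  40.37 , 64.25, 83, 99.96]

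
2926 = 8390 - 5464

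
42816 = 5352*8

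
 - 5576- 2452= -8028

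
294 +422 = 716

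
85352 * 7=597464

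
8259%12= 3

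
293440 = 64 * 4585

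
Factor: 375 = 3^1*5^3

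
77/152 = 77/152 = 0.51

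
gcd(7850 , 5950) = 50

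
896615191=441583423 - -455031768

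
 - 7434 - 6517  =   - 13951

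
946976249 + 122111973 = 1069088222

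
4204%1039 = 48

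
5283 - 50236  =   - 44953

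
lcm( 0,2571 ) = 0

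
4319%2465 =1854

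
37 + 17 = 54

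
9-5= 4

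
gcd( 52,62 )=2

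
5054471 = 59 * 85669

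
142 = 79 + 63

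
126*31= 3906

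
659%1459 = 659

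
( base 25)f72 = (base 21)10di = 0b10010101010000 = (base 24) ge0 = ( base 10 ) 9552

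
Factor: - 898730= - 2^1*5^1 * 7^1*  37^1*347^1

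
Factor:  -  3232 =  - 2^5*101^1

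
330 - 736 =-406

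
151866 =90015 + 61851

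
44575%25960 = 18615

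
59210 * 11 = 651310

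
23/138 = 1/6 = 0.17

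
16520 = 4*4130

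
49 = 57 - 8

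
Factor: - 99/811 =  - 3^2*11^1*811^( - 1) 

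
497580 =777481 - 279901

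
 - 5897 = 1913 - 7810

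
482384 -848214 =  - 365830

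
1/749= 1/749 = 0.00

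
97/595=97/595 = 0.16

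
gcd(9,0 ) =9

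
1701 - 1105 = 596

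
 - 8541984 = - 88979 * 96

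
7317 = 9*813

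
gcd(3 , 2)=1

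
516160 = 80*6452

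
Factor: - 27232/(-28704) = 37/39 =3^( - 1 )*13^( - 1) *37^1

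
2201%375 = 326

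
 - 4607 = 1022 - 5629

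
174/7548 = 29/1258 = 0.02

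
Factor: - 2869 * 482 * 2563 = -2^1*11^1 * 19^1*151^1*233^1 * 241^1 = - 3544265054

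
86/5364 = 43/2682=0.02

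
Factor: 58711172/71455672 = 2^( - 1) * 13^1*211^1*353^( - 1 )*5351^1*25303^ ( - 1 ) = 14677793/17863918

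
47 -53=-6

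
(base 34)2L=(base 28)35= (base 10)89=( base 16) 59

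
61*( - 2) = -122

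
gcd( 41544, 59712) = 24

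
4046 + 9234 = 13280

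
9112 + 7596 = 16708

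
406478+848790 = 1255268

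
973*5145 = 5006085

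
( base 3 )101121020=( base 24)da0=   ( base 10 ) 7728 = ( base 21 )hb0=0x1e30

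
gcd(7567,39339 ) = 47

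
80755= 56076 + 24679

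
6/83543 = 6/83543 = 0.00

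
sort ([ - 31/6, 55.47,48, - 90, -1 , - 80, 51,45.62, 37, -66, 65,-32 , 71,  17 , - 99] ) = [  -  99, - 90, - 80, - 66,  -  32, - 31/6, - 1, 17, 37,45.62,48, 51, 55.47, 65, 71 ] 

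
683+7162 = 7845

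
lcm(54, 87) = 1566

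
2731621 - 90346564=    - 87614943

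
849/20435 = 849/20435 = 0.04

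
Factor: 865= 5^1*173^1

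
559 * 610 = 340990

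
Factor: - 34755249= - 3^1*41^1*282563^1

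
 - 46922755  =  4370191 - 51292946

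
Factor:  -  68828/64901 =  - 2^2*17207^1*64901^( - 1 )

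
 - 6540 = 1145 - 7685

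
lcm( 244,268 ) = 16348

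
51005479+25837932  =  76843411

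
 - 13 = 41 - 54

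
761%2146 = 761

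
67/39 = 1 + 28/39 = 1.72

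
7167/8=7167/8  =  895.88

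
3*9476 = 28428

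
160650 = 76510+84140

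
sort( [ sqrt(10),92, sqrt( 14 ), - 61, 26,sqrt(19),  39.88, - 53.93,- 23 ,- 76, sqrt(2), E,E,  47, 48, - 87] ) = [ - 87, - 76, - 61, - 53.93, - 23,sqrt(2),E, E , sqrt( 10), sqrt(14 ), sqrt( 19 ), 26, 39.88, 47,48, 92 ]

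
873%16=9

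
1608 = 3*536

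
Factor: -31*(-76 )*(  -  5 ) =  - 11780 =- 2^2*5^1*19^1*31^1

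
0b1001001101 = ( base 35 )gt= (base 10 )589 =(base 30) jj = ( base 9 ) 724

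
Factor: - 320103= - 3^2 * 7^1*5081^1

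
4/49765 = 4/49765 = 0.00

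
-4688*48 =-225024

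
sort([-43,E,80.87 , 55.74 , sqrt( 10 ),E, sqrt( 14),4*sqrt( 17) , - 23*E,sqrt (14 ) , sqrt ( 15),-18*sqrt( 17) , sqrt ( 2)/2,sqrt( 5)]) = [ - 18*sqrt(17), - 23*E, - 43, sqrt( 2 )/2,  sqrt(5 ),E, E, sqrt(10),sqrt( 14 ),sqrt( 14) , sqrt(15 ),4 * sqrt (17 ),55.74,80.87]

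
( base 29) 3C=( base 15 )69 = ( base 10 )99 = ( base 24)43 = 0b1100011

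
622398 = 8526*73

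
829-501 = 328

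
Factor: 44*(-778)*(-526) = 2^4*11^1*263^1*389^1 = 18006032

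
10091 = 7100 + 2991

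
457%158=141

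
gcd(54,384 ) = 6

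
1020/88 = 11 + 13/22  =  11.59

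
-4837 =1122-5959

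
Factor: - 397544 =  - 2^3*7^1*31^1*229^1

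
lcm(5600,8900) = 498400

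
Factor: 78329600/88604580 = 3916480/4430229 = 2^6*3^( - 1) * 5^1*12239^1*1476743^( - 1)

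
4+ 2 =6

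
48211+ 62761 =110972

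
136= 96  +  40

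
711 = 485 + 226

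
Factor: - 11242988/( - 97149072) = 2810747/24287268 = 2^( - 2)*3^( - 1 )*29^(-1) *101^( - 1 )*691^ ( - 1 )*2810747^1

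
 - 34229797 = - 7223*4739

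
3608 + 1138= 4746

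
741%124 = 121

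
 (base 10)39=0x27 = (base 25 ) 1E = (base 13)30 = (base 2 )100111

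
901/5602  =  901/5602 = 0.16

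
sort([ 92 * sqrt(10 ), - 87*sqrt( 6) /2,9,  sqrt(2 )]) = [ - 87*sqrt( 6)/2,  sqrt( 2),  9, 92*sqrt ( 10) ]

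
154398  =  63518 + 90880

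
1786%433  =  54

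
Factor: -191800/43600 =-959/218 = - 2^ ( - 1)*7^1*109^( -1 )*137^1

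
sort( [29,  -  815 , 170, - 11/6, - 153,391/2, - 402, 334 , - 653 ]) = [ - 815, - 653, - 402, - 153 , - 11/6, 29, 170,391/2, 334 ] 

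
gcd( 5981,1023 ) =1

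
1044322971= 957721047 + 86601924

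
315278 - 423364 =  -108086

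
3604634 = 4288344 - 683710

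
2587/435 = 2587/435= 5.95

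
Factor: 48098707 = 48098707^1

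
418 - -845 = 1263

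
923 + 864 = 1787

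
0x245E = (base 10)9310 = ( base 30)aaa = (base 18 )1ad4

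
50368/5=10073 + 3/5= 10073.60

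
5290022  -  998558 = 4291464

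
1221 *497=606837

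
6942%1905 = 1227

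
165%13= 9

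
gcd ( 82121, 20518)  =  1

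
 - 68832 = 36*( - 1912) 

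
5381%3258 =2123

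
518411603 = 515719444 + 2692159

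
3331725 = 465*7165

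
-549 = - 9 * 61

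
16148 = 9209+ 6939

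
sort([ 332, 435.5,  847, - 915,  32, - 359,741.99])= [-915, - 359, 32,332,435.5,741.99, 847]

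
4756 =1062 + 3694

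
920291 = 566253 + 354038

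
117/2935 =117/2935 =0.04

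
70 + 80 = 150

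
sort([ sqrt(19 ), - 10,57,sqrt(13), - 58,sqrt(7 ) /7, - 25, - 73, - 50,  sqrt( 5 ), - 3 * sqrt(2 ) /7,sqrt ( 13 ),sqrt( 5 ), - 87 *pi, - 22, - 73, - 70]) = [ - 87 * pi,-73 ,  -  73,  -  70, - 58, - 50,-25 , - 22, - 10, -3*sqrt(2)/7,sqrt( 7)/7, sqrt(5 ),sqrt(5 ), sqrt( 13),sqrt(13 ),sqrt(19 ),57 ]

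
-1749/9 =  - 195 + 2/3 = -194.33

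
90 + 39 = 129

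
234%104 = 26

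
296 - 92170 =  - 91874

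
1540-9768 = - 8228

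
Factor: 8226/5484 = 2^(- 1)*3^1 = 3/2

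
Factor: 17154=2^1*3^2* 953^1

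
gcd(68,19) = 1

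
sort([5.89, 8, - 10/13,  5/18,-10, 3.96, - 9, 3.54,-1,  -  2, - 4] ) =[ - 10, - 9,-4, - 2,-1, - 10/13 , 5/18, 3.54, 3.96,5.89, 8] 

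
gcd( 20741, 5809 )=1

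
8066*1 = 8066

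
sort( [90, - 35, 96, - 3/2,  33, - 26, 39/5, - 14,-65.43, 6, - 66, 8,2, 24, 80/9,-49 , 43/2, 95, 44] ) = [ - 66, - 65.43, - 49, - 35, - 26, - 14, - 3/2,2,6, 39/5, 8,80/9 , 43/2,24,  33, 44,90,95,96 ]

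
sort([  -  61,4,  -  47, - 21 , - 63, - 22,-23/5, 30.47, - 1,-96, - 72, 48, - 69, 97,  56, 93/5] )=[ - 96, - 72, - 69 , - 63, - 61,  -  47, - 22 , - 21, - 23/5, - 1,4,93/5,30.47,48, 56, 97] 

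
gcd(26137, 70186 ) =1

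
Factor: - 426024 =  - 2^3*3^2 * 61^1*97^1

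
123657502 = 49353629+74303873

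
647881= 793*817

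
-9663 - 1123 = -10786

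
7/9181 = 7/9181 = 0.00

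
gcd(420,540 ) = 60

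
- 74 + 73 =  -1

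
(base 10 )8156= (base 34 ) 71U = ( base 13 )3935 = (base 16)1FDC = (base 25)d16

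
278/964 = 139/482=0.29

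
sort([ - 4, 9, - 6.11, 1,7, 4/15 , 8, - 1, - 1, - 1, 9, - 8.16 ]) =[-8.16, - 6.11, - 4, - 1, - 1, - 1,4/15 , 1, 7,8, 9, 9 ]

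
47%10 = 7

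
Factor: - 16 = - 2^4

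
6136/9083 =6136/9083 = 0.68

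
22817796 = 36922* 618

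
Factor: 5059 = 5059^1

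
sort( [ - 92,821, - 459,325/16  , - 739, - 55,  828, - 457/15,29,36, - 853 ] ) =[ - 853, - 739, - 459 ,-92, - 55, - 457/15,325/16,29,36,821,828] 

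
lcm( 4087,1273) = 77653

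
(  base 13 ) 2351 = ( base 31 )557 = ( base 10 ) 4967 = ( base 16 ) 1367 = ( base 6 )34555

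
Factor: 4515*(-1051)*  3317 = -3^1*5^1 * 7^1*31^1 * 43^1*107^1*1051^1 = - 15740044005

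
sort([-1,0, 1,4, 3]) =[ - 1, 0,  1, 3, 4] 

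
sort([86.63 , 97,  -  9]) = [ - 9,86.63,97 ]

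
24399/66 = 369 + 15/22 =369.68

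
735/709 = 1 + 26/709 = 1.04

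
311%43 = 10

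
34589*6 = 207534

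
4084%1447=1190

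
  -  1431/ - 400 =3 + 231/400 = 3.58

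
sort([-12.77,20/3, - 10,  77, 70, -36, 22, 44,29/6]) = [  -  36,-12.77, - 10, 29/6,  20/3,22, 44,70,77] 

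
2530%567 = 262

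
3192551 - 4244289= - 1051738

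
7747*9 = 69723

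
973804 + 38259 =1012063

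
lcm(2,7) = 14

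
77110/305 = 15422/61 = 252.82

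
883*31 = 27373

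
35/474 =35/474 = 0.07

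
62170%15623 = 15301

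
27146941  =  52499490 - 25352549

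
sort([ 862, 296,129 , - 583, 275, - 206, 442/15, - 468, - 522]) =[-583, - 522, - 468,-206, 442/15, 129 , 275,296, 862]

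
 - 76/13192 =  - 1 + 3279/3298 = -  0.01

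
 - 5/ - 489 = 5/489 = 0.01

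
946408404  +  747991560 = 1694399964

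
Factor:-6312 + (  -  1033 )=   -5^1*13^1 * 113^1 = -7345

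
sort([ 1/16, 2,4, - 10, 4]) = [ -10, 1/16 , 2,4 , 4 ] 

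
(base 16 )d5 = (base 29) 7a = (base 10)213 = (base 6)553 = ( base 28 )7H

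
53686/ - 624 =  -26843/312 = - 86.04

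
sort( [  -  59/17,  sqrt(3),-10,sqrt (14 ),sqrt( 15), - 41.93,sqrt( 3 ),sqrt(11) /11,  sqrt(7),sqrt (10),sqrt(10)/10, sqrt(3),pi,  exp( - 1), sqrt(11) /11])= [-41.93, - 10, - 59/17,  sqrt( 11) /11, sqrt(11 ) /11,sqrt(10 ) /10  ,  exp( - 1 ),sqrt( 3),  sqrt (3 ), sqrt(3 ), sqrt( 7),pi , sqrt(10 ),  sqrt (14),sqrt (15) ] 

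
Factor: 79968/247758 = 112/347 = 2^4 * 7^1*347^(-1 )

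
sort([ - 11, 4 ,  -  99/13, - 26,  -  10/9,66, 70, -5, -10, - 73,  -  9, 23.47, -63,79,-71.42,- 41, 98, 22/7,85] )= [ - 73,- 71.42,  -  63, - 41, - 26, - 11, - 10,-9,  -  99/13,-5, - 10/9, 22/7 , 4, 23.47,66, 70,79, 85, 98]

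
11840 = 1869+9971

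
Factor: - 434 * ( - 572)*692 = 2^5*7^1*11^1*13^1*31^1 * 173^1 = 171787616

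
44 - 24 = 20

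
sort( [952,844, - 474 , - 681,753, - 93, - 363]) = [ - 681,-474, - 363,- 93,753, 844, 952]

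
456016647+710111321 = 1166127968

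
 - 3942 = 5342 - 9284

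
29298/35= 837 + 3/35=837.09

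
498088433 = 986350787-488262354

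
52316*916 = 47921456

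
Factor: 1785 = 3^1*5^1*7^1*17^1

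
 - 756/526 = - 378/263 = -1.44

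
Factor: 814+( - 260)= 2^1*277^1 = 554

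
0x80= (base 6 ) 332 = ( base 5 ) 1003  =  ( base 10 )128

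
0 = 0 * 622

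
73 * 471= 34383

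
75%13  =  10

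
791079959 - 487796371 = 303283588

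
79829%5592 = 1541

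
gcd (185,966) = 1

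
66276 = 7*9468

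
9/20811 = 3/6937 = 0.00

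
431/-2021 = -431/2021 = - 0.21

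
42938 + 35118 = 78056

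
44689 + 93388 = 138077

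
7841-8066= -225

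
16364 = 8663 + 7701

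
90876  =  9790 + 81086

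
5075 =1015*5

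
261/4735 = 261/4735 = 0.06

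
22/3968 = 11/1984 = 0.01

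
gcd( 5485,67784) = 1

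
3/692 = 3/692  =  0.00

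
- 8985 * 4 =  - 35940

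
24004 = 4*6001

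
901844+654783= 1556627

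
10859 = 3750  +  7109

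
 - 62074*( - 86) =5338364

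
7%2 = 1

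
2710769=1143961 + 1566808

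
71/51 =71/51 =1.39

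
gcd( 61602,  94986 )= 6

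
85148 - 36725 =48423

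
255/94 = 255/94= 2.71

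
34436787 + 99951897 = 134388684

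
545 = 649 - 104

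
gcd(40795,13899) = 41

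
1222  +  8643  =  9865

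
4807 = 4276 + 531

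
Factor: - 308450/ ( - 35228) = 2^ ( - 1 ) * 5^2*31^1*199^1 * 8807^( - 1) = 154225/17614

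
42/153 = 14/51= 0.27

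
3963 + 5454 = 9417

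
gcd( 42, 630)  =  42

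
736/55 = 736/55 = 13.38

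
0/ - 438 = 0/1   =  -0.00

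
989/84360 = 989/84360  =  0.01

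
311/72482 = 311/72482=0.00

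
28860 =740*39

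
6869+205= 7074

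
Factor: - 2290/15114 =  - 3^( - 1)*5^1 * 11^(-1) = - 5/33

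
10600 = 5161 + 5439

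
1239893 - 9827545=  - 8587652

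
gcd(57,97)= 1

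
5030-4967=63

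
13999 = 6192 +7807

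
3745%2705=1040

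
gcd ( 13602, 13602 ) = 13602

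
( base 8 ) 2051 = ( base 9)1413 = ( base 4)100221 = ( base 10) 1065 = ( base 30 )15F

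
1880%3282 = 1880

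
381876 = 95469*4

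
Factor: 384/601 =2^7*3^1*601^(-1) 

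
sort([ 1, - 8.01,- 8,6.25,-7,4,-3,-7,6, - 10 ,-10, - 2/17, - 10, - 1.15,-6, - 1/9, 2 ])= [-10,-10 ,-10, - 8.01, - 8, - 7, - 7,  -  6, - 3, - 1.15,-2/17,-1/9 , 1, 2,4,6 , 6.25]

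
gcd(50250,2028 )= 6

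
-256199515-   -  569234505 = 313034990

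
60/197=60/197 = 0.30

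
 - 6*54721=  - 328326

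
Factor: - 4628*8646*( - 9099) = 2^3*3^4*11^1*13^1*89^1*131^1*337^1 = 364084547112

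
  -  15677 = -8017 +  - 7660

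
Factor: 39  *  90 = 3510 = 2^1 * 3^3*5^1*13^1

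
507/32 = 507/32 = 15.84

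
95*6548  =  622060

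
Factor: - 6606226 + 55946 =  - 2^3*5^1*11^1 * 14887^1 = -6550280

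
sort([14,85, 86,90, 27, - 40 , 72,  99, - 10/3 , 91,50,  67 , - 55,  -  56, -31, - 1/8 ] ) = [ - 56, - 55, - 40,-31 , - 10/3, - 1/8, 14,27,50 , 67, 72 , 85,86 , 90,91,99] 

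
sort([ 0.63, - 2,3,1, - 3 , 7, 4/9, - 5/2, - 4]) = [ - 4, - 3,  -  5/2, - 2,4/9, 0.63, 1,3,7]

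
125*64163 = 8020375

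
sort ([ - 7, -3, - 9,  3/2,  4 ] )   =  [-9 ,  -  7, - 3,3/2 , 4 ] 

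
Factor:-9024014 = -2^1*4512007^1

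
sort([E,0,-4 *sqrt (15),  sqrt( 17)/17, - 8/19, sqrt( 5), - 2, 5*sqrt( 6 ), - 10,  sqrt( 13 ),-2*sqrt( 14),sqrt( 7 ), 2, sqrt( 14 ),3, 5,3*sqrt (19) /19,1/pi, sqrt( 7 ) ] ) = [ - 4*sqrt( 15 ),  -  10 ,-2*sqrt( 14), - 2, - 8/19, 0, sqrt(17) /17,1/pi,  3*sqrt ( 19)/19, 2, sqrt(5 ),sqrt(7), sqrt( 7 ), E,  3,sqrt( 13 ),sqrt( 14),5,  5 *sqrt( 6)]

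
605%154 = 143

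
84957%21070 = 677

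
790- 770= 20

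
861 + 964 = 1825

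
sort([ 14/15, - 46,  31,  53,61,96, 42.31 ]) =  [ -46,  14/15 , 31,  42.31,53, 61,96] 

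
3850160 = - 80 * ( - 48127)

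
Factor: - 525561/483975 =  - 733/675 = -  3^ ( -3)*5^( - 2)*733^1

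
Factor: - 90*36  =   - 3240 = - 2^3 * 3^4*5^1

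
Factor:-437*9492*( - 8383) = 34772717532 = 2^2 * 3^1*7^1*19^1 * 23^1 * 83^1*101^1*113^1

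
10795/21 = 514+1/21 = 514.05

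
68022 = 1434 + 66588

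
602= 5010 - 4408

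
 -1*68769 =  - 68769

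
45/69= 15/23 = 0.65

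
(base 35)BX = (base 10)418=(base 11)350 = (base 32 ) d2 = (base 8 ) 642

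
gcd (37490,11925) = 5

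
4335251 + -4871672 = - 536421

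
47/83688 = 47/83688= 0.00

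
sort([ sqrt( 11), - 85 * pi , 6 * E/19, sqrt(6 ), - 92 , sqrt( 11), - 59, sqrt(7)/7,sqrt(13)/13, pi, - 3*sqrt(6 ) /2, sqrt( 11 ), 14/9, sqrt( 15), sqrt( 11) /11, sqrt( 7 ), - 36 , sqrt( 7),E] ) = [ - 85*pi, - 92, - 59, - 36, - 3*sqrt ( 6)/2, sqrt( 13)/13, sqrt( 11)/11, sqrt(7)/7, 6*E/19 , 14/9, sqrt( 6 ), sqrt( 7), sqrt(7),E, pi, sqrt (11), sqrt( 11), sqrt(11 ),sqrt( 15 )]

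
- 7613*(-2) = 15226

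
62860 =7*8980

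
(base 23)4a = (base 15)6C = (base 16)66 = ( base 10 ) 102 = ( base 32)36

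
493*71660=35328380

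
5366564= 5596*959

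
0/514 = 0 = 0.00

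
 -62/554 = -31/277 = - 0.11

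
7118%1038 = 890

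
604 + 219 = 823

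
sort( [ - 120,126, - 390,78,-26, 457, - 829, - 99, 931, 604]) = [ - 829, - 390 , - 120,  -  99,-26, 78,126,457 , 604, 931]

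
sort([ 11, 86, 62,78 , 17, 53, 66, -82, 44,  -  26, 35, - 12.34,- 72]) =[ - 82, - 72, - 26, - 12.34, 11, 17, 35,  44, 53, 62,66, 78, 86]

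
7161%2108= 837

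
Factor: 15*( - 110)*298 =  - 491700 = - 2^2 * 3^1*5^2*11^1*149^1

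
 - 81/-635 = 81/635=0.13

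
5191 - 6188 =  - 997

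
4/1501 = 4/1501 = 0.00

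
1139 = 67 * 17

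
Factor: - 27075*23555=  - 637751625 =- 3^1*5^3*7^1*  19^2*673^1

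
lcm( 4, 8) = 8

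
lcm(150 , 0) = 0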